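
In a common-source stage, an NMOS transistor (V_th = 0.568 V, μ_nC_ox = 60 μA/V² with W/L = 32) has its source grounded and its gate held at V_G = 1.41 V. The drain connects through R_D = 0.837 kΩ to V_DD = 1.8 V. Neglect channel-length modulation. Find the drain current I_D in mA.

V_GS = V_G = 1.41 V, so V_ov = 1.41 − 0.568 = 0.842 V.
k_n = μ_nC_ox · (W/L) = 1.92 mA/V².
Assume saturation: I_D = ½ k_n V_ov² = 0.5 × 1.92 × 0.842² = 0.681 mA, giving V_DS = V_DD − I_D R_D = 1.8 − 0.681 × 0.837 = 1.23 V.
V_DS = 1.23 V ≥ V_ov = 0.842 V, confirming saturation.

I_D = 0.681 mA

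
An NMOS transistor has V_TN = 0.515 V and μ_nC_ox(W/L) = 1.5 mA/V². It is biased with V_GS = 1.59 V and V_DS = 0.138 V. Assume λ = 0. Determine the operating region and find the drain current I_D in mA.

Triode; I_D = 0.208 mA

V_ov = V_GS − V_TN = 1.59 − 0.515 = 1.08 V.
Since V_DS = 0.138 V < V_ov = 1.08 V, the device is in the triode region.
I_D = k_n [V_ov · V_DS − ½ V_DS²] = 1.5 × [1.08 × 0.138 − 0.5 × 0.138²] = 0.208 mA.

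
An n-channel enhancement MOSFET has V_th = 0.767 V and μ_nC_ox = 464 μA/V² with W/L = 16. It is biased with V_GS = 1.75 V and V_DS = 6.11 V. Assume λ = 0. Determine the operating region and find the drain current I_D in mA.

Saturation; I_D = 3.59 mA

k_n = μ_nC_ox · (W/L) = 7.424 mA/V².
V_ov = V_GS − V_th = 1.75 − 0.767 = 0.983 V.
Since V_DS = 6.11 V ≥ V_ov = 0.983 V, the device is in saturation.
I_D = ½ k_n V_ov² = 0.5 × 7.424 × 0.983² = 3.59 mA.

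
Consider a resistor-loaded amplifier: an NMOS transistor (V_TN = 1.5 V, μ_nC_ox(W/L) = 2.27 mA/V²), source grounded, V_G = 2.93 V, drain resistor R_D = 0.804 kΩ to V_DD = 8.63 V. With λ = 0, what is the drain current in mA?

I_D = 2.32 mA

V_GS = V_G = 2.93 V, so V_ov = 2.93 − 1.5 = 1.43 V.
Assume saturation: I_D = ½ k_n V_ov² = 0.5 × 2.27 × 1.43² = 2.32 mA, giving V_DS = V_DD − I_D R_D = 8.63 − 2.32 × 0.804 = 6.76 V.
V_DS = 6.76 V ≥ V_ov = 1.43 V, confirming saturation.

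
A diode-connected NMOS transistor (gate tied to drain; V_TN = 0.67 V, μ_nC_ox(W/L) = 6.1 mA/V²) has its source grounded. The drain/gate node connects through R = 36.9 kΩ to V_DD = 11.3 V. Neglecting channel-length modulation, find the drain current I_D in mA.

I_D = 0.280 mA

With gate tied to drain, V_GS = V_DS ≥ V_GS − V_TN, so the device is in saturation.
KCL at the drain: ½ k_n (V_GS − V_TN)² = (V_DD − V_GS)/R.
Let x = V_GS − 0.67. Then 113 x² + x − 10.63 = 0, giving x = 0.303 V (positive root), so V_GS = 0.973 V.
I_D = (V_DD − V_GS)/R = (11.3 − 0.973) / 36.9 = 0.28 mA.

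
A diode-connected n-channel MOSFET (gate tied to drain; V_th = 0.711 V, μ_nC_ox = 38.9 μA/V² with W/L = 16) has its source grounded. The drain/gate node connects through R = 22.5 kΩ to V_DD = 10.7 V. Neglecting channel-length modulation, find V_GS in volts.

With gate tied to drain, V_GS = V_DS ≥ V_GS − V_th, so the device is in saturation.
k_n = μ_nC_ox · (W/L) = 0.6224 mA/V².
KCL at the drain: ½ k_n (V_GS − V_th)² = (V_DD − V_GS)/R.
Let x = V_GS − 0.711. Then 7 x² + x − 9.989 = 0, giving x = 1.13 V (positive root), so V_GS = 1.84 V.
I_D = (V_DD − V_GS)/R = (10.7 − 1.84) / 22.5 = 0.394 mA.

V_GS = 1.84 V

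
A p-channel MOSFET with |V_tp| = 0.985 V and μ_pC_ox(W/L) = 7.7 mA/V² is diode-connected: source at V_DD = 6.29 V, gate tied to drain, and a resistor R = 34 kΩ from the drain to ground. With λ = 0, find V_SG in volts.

With gate tied to drain, V_SG = V_SD ≥ V_SG − |V_tp|, so the device is in saturation.
KCL at the drain: ½ k_p (V_SG − |V_tp|)² = (V_DD − V_SG)/R.
Let x = V_SG − 0.985. Then 131 x² + x − 5.305 = 0, giving x = 0.198 V (positive root), so V_SG = 1.18 V.
I_D = (V_DD − V_SG)/R = (6.29 − 1.18) / 34 = 0.15 mA.

V_SG = 1.18 V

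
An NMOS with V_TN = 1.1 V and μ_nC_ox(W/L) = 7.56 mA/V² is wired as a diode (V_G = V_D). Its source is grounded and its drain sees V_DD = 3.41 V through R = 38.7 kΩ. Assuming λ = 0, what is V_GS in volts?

V_GS = 1.22 V

With gate tied to drain, V_GS = V_DS ≥ V_GS − V_TN, so the device is in saturation.
KCL at the drain: ½ k_n (V_GS − V_TN)² = (V_DD − V_GS)/R.
Let x = V_GS − 1.1. Then 146 x² + x − 2.31 = 0, giving x = 0.122 V (positive root), so V_GS = 1.22 V.
I_D = (V_DD − V_GS)/R = (3.41 − 1.22) / 38.7 = 0.0565 mA.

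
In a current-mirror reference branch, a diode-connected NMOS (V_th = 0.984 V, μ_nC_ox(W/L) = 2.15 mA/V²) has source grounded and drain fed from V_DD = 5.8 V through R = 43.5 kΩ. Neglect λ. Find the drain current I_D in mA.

I_D = 0.104 mA

With gate tied to drain, V_GS = V_DS ≥ V_GS − V_th, so the device is in saturation.
KCL at the drain: ½ k_n (V_GS − V_th)² = (V_DD − V_GS)/R.
Let x = V_GS − 0.984. Then 46.8 x² + x − 4.816 = 0, giving x = 0.31 V (positive root), so V_GS = 1.29 V.
I_D = (V_DD − V_GS)/R = (5.8 − 1.29) / 43.5 = 0.104 mA.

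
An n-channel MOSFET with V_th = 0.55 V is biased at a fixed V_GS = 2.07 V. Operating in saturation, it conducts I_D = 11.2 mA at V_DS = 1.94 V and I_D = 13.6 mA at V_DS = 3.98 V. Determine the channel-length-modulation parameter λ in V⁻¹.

With V_GS fixed, I_D ∝ (1 + λ V_DS) in saturation, so I_D2/I_D1 = (1 + λ V_DS2)/(1 + λ V_DS1).
13.6/11.2 = 1.214 = (1 + 3.98 λ)/(1 + 1.94 λ).
Solving: λ (I_D1 V_DS2 − I_D2 V_DS1) = I_D2 − I_D1, so λ = (13.6 − 11.2) / (11.2 × 3.98 − 13.6 × 1.94) = 2.4 / 18.2 = 0.132 V⁻¹.

λ = 0.132 V⁻¹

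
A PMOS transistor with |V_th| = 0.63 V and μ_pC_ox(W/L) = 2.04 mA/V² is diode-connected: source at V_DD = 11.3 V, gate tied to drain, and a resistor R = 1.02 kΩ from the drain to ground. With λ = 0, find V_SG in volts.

V_SG = 3.39 V

With gate tied to drain, V_SG = V_SD ≥ V_SG − |V_th|, so the device is in saturation.
KCL at the drain: ½ k_p (V_SG − |V_th|)² = (V_DD − V_SG)/R.
Let x = V_SG − 0.63. Then 1.04 x² + x − 10.67 = 0, giving x = 2.76 V (positive root), so V_SG = 3.39 V.
I_D = (V_DD − V_SG)/R = (11.3 − 3.39) / 1.02 = 7.76 mA.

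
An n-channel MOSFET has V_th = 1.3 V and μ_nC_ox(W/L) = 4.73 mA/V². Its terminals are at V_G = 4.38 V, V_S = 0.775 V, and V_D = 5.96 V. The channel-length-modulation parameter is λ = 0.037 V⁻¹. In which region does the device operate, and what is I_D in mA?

V_GS = V_G − V_S = 4.38 − 0.775 = 3.6 V; V_DS = V_D − V_S = 5.96 − 0.775 = 5.18 V.
V_ov = V_GS − V_th = 3.6 − 1.3 = 2.3 V.
Since V_DS = 5.18 V ≥ V_ov = 2.3 V, the device is in saturation.
I_D = ½ k_n V_ov² (1 + λ V_DS) = 0.5 × 4.73 × 2.3² × (1 + 0.037 × 5.18) = 15 mA.

Saturation; I_D = 15.0 mA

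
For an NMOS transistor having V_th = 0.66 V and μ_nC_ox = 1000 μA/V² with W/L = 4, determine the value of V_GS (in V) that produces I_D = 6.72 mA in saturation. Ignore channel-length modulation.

k_n = μ_nC_ox · (W/L) = 4 mA/V².
In saturation I_D = ½ k_n (V_GS − V_th)², so V_GS − V_th = √(2 I_D / k_n) = √(2 × 6.72 / 4) = 1.83 V.
V_GS = 0.66 + 1.83 = 2.49 V.

V_GS = 2.49 V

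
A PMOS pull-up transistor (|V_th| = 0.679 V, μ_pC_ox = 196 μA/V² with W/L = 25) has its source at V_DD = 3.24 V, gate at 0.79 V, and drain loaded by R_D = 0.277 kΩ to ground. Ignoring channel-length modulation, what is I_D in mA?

I_D = 7.09 mA

V_SG = V_DD − V_G = 3.24 − 0.79 = 2.45 V, so V_ov = 2.45 − 0.679 = 1.77 V.
k_p = μ_pC_ox · (W/L) = 4.9 mA/V².
Assume saturation: I_D = ½ k_p V_ov² = 0.5 × 4.9 × 1.77² = 7.68 mA, giving V_SD = V_DD − I_D R_D = 3.24 − 7.68 × 0.277 = 1.11 V.
But 1.11 V < V_ov = 1.77 V, so the device is actually in triode.
In triode I_D = k_p[V_ov V_SD − ½ V_SD²] and I_D = (V_DD − V_SD)/R_D. Equating: 0.679 V_SD² − 3.404 V_SD + 3.24 = 0, giving V_SD = 1.28 V (the root below V_ov).
I_D = (3.24 − 1.28) / 0.277 = 7.09 mA.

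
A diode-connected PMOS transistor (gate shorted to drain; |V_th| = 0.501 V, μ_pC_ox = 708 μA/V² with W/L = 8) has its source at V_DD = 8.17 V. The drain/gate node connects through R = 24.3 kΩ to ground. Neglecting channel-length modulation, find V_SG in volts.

V_SG = 0.828 V

With gate tied to drain, V_SG = V_SD ≥ V_SG − |V_th|, so the device is in saturation.
k_p = μ_pC_ox · (W/L) = 5.664 mA/V².
KCL at the drain: ½ k_p (V_SG − |V_th|)² = (V_DD − V_SG)/R.
Let x = V_SG − 0.501. Then 68.8 x² + x − 7.669 = 0, giving x = 0.327 V (positive root), so V_SG = 0.828 V.
I_D = (V_DD − V_SG)/R = (8.17 − 0.828) / 24.3 = 0.302 mA.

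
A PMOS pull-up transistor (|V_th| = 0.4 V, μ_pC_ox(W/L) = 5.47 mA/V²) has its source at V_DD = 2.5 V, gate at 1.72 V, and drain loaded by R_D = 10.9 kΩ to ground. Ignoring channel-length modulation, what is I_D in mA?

V_SG = V_DD − V_G = 2.5 − 1.72 = 0.78 V, so V_ov = 0.78 − 0.4 = 0.38 V.
Assume saturation: I_D = ½ k_p V_ov² = 0.5 × 5.47 × 0.38² = 0.395 mA, giving V_SD = V_DD − I_D R_D = 2.5 − 0.395 × 10.9 = -1.8 V.
But -1.8 V < V_ov = 0.38 V, so the device is actually in triode.
In triode I_D = k_p[V_ov V_SD − ½ V_SD²] and I_D = (V_DD − V_SD)/R_D. Equating: 29.8 V_SD² − 23.66 V_SD + 2.5 = 0, giving V_SD = 0.126 V (the root below V_ov).
I_D = (2.5 − 0.126) / 10.9 = 0.218 mA.

I_D = 0.218 mA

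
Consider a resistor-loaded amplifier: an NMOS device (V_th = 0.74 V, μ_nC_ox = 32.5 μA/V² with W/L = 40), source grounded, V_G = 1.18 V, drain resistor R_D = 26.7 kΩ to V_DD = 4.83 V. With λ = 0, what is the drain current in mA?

I_D = 0.126 mA

V_GS = V_G = 1.18 V, so V_ov = 1.18 − 0.74 = 0.44 V.
k_n = μ_nC_ox · (W/L) = 1.3 mA/V².
Assume saturation: I_D = ½ k_n V_ov² = 0.5 × 1.3 × 0.44² = 0.126 mA, giving V_DS = V_DD − I_D R_D = 4.83 − 0.126 × 26.7 = 1.47 V.
V_DS = 1.47 V ≥ V_ov = 0.44 V, confirming saturation.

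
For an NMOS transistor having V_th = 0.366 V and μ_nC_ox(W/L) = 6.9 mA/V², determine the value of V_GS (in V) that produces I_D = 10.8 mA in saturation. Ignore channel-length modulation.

V_GS = 2.14 V

In saturation I_D = ½ k_n (V_GS − V_th)², so V_GS − V_th = √(2 I_D / k_n) = √(2 × 10.8 / 6.9) = 1.77 V.
V_GS = 0.366 + 1.77 = 2.14 V.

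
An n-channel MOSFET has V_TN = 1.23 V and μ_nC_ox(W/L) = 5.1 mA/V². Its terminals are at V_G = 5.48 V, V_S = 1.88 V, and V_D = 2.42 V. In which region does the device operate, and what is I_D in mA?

V_GS = V_G − V_S = 5.48 − 1.88 = 3.6 V; V_DS = V_D − V_S = 2.42 − 1.88 = 0.54 V.
V_ov = V_GS − V_TN = 3.6 − 1.23 = 2.37 V.
Since V_DS = 0.54 V < V_ov = 2.37 V, the device is in the triode region.
I_D = k_n [V_ov · V_DS − ½ V_DS²] = 5.1 × [2.37 × 0.54 − 0.5 × 0.54²] = 5.78 mA.

Triode; I_D = 5.78 mA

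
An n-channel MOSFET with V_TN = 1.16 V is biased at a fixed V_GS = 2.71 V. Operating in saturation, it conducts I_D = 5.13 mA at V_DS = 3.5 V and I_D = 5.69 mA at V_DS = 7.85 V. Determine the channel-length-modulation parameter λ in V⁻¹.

With V_GS fixed, I_D ∝ (1 + λ V_DS) in saturation, so I_D2/I_D1 = (1 + λ V_DS2)/(1 + λ V_DS1).
5.69/5.13 = 1.109 = (1 + 7.85 λ)/(1 + 3.5 λ).
Solving: λ (I_D1 V_DS2 − I_D2 V_DS1) = I_D2 − I_D1, so λ = (5.69 − 5.13) / (5.13 × 7.85 − 5.69 × 3.5) = 0.56 / 20.4 = 0.0275 V⁻¹.

λ = 0.0275 V⁻¹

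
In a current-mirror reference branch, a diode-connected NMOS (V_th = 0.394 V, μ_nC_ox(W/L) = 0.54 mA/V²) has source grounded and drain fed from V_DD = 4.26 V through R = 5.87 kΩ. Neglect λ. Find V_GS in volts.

With gate tied to drain, V_GS = V_DS ≥ V_GS − V_th, so the device is in saturation.
KCL at the drain: ½ k_n (V_GS − V_th)² = (V_DD − V_GS)/R.
Let x = V_GS − 0.394. Then 1.58 x² + x − 3.866 = 0, giving x = 1.28 V (positive root), so V_GS = 1.67 V.
I_D = (V_DD − V_GS)/R = (4.26 − 1.67) / 5.87 = 0.441 mA.

V_GS = 1.67 V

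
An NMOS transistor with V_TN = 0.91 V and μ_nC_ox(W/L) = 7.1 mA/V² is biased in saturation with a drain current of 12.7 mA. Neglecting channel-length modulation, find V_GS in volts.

V_GS = 2.80 V

In saturation I_D = ½ k_n (V_GS − V_TN)², so V_GS − V_TN = √(2 I_D / k_n) = √(2 × 12.7 / 7.1) = 1.89 V.
V_GS = 0.91 + 1.89 = 2.8 V.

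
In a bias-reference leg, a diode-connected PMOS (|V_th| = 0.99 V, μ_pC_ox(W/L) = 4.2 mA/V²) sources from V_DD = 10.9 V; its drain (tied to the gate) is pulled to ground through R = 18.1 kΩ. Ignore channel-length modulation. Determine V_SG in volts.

With gate tied to drain, V_SG = V_SD ≥ V_SG − |V_th|, so the device is in saturation.
KCL at the drain: ½ k_p (V_SG − |V_th|)² = (V_DD − V_SG)/R.
Let x = V_SG − 0.99. Then 38 x² + x − 9.91 = 0, giving x = 0.498 V (positive root), so V_SG = 1.49 V.
I_D = (V_DD − V_SG)/R = (10.9 − 1.49) / 18.1 = 0.52 mA.

V_SG = 1.49 V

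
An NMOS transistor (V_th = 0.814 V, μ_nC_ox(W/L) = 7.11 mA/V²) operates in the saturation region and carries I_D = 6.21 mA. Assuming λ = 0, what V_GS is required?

In saturation I_D = ½ k_n (V_GS − V_th)², so V_GS − V_th = √(2 I_D / k_n) = √(2 × 6.21 / 7.11) = 1.32 V.
V_GS = 0.814 + 1.32 = 2.14 V.

V_GS = 2.14 V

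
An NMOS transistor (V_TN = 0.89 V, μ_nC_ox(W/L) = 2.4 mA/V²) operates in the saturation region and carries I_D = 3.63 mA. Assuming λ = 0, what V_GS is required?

V_GS = 2.63 V

In saturation I_D = ½ k_n (V_GS − V_TN)², so V_GS − V_TN = √(2 I_D / k_n) = √(2 × 3.63 / 2.4) = 1.74 V.
V_GS = 0.89 + 1.74 = 2.63 V.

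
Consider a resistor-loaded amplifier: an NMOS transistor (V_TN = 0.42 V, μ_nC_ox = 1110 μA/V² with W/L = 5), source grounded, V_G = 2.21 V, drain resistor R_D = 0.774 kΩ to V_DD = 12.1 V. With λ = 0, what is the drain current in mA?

V_GS = V_G = 2.21 V, so V_ov = 2.21 − 0.42 = 1.79 V.
k_n = μ_nC_ox · (W/L) = 5.55 mA/V².
Assume saturation: I_D = ½ k_n V_ov² = 0.5 × 5.55 × 1.79² = 8.89 mA, giving V_DS = V_DD − I_D R_D = 12.1 − 8.89 × 0.774 = 5.22 V.
V_DS = 5.22 V ≥ V_ov = 1.79 V, confirming saturation.

I_D = 8.89 mA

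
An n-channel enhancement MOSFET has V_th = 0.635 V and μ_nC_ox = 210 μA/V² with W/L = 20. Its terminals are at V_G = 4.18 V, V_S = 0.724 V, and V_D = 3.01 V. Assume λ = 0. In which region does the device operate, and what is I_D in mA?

Triode; I_D = 16.1 mA

V_GS = V_G − V_S = 4.18 − 0.724 = 3.46 V; V_DS = V_D − V_S = 3.01 − 0.724 = 2.29 V.
k_n = μ_nC_ox · (W/L) = 4.2 mA/V².
V_ov = V_GS − V_th = 3.46 − 0.635 = 2.82 V.
Since V_DS = 2.29 V < V_ov = 2.82 V, the device is in the triode region.
I_D = k_n [V_ov · V_DS − ½ V_DS²] = 4.2 × [2.82 × 2.29 − 0.5 × 2.29²] = 16.1 mA.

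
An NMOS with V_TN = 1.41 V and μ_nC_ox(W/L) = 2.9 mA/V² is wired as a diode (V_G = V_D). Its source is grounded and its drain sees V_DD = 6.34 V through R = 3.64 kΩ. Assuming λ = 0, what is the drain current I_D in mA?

I_D = 1.11 mA

With gate tied to drain, V_GS = V_DS ≥ V_GS − V_TN, so the device is in saturation.
KCL at the drain: ½ k_n (V_GS − V_TN)² = (V_DD − V_GS)/R.
Let x = V_GS − 1.41. Then 5.28 x² + x − 4.93 = 0, giving x = 0.876 V (positive root), so V_GS = 2.29 V.
I_D = (V_DD − V_GS)/R = (6.34 − 2.29) / 3.64 = 1.11 mA.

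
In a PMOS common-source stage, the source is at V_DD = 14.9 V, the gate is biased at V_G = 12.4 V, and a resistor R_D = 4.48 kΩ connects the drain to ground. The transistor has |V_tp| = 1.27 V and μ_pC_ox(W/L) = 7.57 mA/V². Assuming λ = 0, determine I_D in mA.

V_SG = V_DD − V_G = 14.9 − 12.4 = 2.5 V, so V_ov = 2.5 − 1.27 = 1.23 V.
Assume saturation: I_D = ½ k_p V_ov² = 0.5 × 7.57 × 1.23² = 5.73 mA, giving V_SD = V_DD − I_D R_D = 14.9 − 5.73 × 4.48 = -10.8 V.
But -10.8 V < V_ov = 1.23 V, so the device is actually in triode.
In triode I_D = k_p[V_ov V_SD − ½ V_SD²] and I_D = (V_DD − V_SD)/R_D. Equating: 17 V_SD² − 42.71 V_SD + 14.9 = 0, giving V_SD = 0.418 V (the root below V_ov).
I_D = (14.9 − 0.418) / 4.48 = 3.23 mA.

I_D = 3.23 mA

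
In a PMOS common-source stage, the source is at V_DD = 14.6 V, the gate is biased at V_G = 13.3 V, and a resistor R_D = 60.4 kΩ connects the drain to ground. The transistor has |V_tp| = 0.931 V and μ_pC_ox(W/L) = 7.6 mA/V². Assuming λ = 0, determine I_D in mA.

V_SG = V_DD − V_G = 14.6 − 13.3 = 1.3 V, so V_ov = 1.3 − 0.931 = 0.369 V.
Assume saturation: I_D = ½ k_p V_ov² = 0.5 × 7.6 × 0.369² = 0.517 mA, giving V_SD = V_DD − I_D R_D = 14.6 − 0.517 × 60.4 = -16.7 V.
But -16.7 V < V_ov = 0.369 V, so the device is actually in triode.
In triode I_D = k_p[V_ov V_SD − ½ V_SD²] and I_D = (V_DD − V_SD)/R_D. Equating: 230 V_SD² − 170.4 V_SD + 14.6 = 0, giving V_SD = 0.0989 V (the root below V_ov).
I_D = (14.6 − 0.0989) / 60.4 = 0.24 mA.

I_D = 0.240 mA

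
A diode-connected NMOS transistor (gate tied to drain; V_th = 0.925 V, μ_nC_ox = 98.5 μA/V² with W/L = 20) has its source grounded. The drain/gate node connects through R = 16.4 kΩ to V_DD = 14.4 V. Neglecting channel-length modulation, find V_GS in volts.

V_GS = 1.81 V

With gate tied to drain, V_GS = V_DS ≥ V_GS − V_th, so the device is in saturation.
k_n = μ_nC_ox · (W/L) = 1.97 mA/V².
KCL at the drain: ½ k_n (V_GS − V_th)² = (V_DD − V_GS)/R.
Let x = V_GS − 0.925. Then 16.2 x² + x − 13.47 = 0, giving x = 0.883 V (positive root), so V_GS = 1.81 V.
I_D = (V_DD − V_GS)/R = (14.4 − 1.81) / 16.4 = 0.768 mA.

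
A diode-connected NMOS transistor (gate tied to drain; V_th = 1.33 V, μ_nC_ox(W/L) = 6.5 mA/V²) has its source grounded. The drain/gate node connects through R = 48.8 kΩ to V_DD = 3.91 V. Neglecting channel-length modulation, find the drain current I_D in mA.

I_D = 0.0503 mA

With gate tied to drain, V_GS = V_DS ≥ V_GS − V_th, so the device is in saturation.
KCL at the drain: ½ k_n (V_GS − V_th)² = (V_DD − V_GS)/R.
Let x = V_GS − 1.33. Then 159 x² + x − 2.58 = 0, giving x = 0.124 V (positive root), so V_GS = 1.45 V.
I_D = (V_DD − V_GS)/R = (3.91 − 1.45) / 48.8 = 0.0503 mA.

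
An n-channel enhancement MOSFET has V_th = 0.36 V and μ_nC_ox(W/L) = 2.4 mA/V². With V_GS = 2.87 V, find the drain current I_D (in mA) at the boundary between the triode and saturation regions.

At the boundary V_DS = V_ov = V_GS − V_th = 2.87 − 0.36 = 2.51 V.
I_D = ½ k_n V_ov² = 0.5 × 2.4 × 2.51² = 7.56 mA.

I_D = 7.56 mA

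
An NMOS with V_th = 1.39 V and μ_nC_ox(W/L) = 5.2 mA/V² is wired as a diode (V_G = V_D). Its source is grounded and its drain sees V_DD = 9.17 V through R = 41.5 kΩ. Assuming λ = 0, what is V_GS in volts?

V_GS = 1.65 V

With gate tied to drain, V_GS = V_DS ≥ V_GS − V_th, so the device is in saturation.
KCL at the drain: ½ k_n (V_GS − V_th)² = (V_DD − V_GS)/R.
Let x = V_GS − 1.39. Then 108 x² + x − 7.78 = 0, giving x = 0.264 V (positive root), so V_GS = 1.65 V.
I_D = (V_DD − V_GS)/R = (9.17 − 1.65) / 41.5 = 0.181 mA.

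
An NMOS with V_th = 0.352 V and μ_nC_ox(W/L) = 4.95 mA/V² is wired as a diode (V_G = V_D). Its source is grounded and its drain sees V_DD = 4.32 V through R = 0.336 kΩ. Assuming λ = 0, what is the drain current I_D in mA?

With gate tied to drain, V_GS = V_DS ≥ V_GS − V_th, so the device is in saturation.
KCL at the drain: ½ k_n (V_GS − V_th)² = (V_DD − V_GS)/R.
Let x = V_GS − 0.352. Then 0.832 x² + x − 3.968 = 0, giving x = 1.66 V (positive root), so V_GS = 2.02 V.
I_D = (V_DD − V_GS)/R = (4.32 − 2.02) / 0.336 = 6.86 mA.

I_D = 6.86 mA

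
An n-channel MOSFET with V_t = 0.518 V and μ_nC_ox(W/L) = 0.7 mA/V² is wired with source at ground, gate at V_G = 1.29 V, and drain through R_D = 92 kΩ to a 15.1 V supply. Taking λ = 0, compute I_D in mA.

I_D = 0.160 mA

V_GS = V_G = 1.29 V, so V_ov = 1.29 − 0.518 = 0.772 V.
Assume saturation: I_D = ½ k_n V_ov² = 0.5 × 0.7 × 0.772² = 0.209 mA, giving V_DS = V_DD − I_D R_D = 15.1 − 0.209 × 92 = -4.09 V.
But -4.09 V < V_ov = 0.772 V, so the device is actually in triode.
In triode I_D = k_n[V_ov V_DS − ½ V_DS²] and I_D = (V_DD − V_DS)/R_D. Equating: 32.2 V_DS² − 50.72 V_DS + 15.1 = 0, giving V_DS = 0.399 V (the root below V_ov).
I_D = (15.1 − 0.399) / 92 = 0.16 mA.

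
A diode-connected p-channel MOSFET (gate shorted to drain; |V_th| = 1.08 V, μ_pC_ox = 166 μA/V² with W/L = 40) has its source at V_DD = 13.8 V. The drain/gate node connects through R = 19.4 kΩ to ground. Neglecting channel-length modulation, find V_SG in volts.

V_SG = 1.52 V

With gate tied to drain, V_SG = V_SD ≥ V_SG − |V_th|, so the device is in saturation.
k_p = μ_pC_ox · (W/L) = 6.64 mA/V².
KCL at the drain: ½ k_p (V_SG − |V_th|)² = (V_DD − V_SG)/R.
Let x = V_SG − 1.08. Then 64.4 x² + x − 12.72 = 0, giving x = 0.437 V (positive root), so V_SG = 1.52 V.
I_D = (V_DD − V_SG)/R = (13.8 − 1.52) / 19.4 = 0.633 mA.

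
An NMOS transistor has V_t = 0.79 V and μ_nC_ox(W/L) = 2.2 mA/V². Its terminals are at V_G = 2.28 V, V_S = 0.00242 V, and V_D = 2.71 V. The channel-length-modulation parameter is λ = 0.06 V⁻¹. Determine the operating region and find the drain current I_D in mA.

Saturation; I_D = 2.83 mA

V_GS = V_G − V_S = 2.28 − 0.00242 = 2.28 V; V_DS = V_D − V_S = 2.71 − 0.00242 = 2.71 V.
V_ov = V_GS − V_t = 2.28 − 0.79 = 1.49 V.
Since V_DS = 2.71 V ≥ V_ov = 1.49 V, the device is in saturation.
I_D = ½ k_n V_ov² (1 + λ V_DS) = 0.5 × 2.2 × 1.49² × (1 + 0.06 × 2.71) = 2.83 mA.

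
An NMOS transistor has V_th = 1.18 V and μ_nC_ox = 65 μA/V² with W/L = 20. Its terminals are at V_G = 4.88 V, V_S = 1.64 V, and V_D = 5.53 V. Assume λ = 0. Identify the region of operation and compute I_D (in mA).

Saturation; I_D = 2.76 mA

V_GS = V_G − V_S = 4.88 − 1.64 = 3.24 V; V_DS = V_D − V_S = 5.53 − 1.64 = 3.89 V.
k_n = μ_nC_ox · (W/L) = 1.3 mA/V².
V_ov = V_GS − V_th = 3.24 − 1.18 = 2.06 V.
Since V_DS = 3.89 V ≥ V_ov = 2.06 V, the device is in saturation.
I_D = ½ k_n V_ov² = 0.5 × 1.3 × 2.06² = 2.76 mA.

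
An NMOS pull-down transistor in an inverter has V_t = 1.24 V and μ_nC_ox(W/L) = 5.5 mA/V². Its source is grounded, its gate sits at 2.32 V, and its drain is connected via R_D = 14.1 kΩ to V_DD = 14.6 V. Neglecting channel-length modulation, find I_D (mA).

V_GS = V_G = 2.32 V, so V_ov = 2.32 − 1.24 = 1.08 V.
Assume saturation: I_D = ½ k_n V_ov² = 0.5 × 5.5 × 1.08² = 3.21 mA, giving V_DS = V_DD − I_D R_D = 14.6 − 3.21 × 14.1 = -30.6 V.
But -30.6 V < V_ov = 1.08 V, so the device is actually in triode.
In triode I_D = k_n[V_ov V_DS − ½ V_DS²] and I_D = (V_DD − V_DS)/R_D. Equating: 38.8 V_DS² − 84.75 V_DS + 14.6 = 0, giving V_DS = 0.189 V (the root below V_ov).
I_D = (14.6 − 0.189) / 14.1 = 1.02 mA.

I_D = 1.02 mA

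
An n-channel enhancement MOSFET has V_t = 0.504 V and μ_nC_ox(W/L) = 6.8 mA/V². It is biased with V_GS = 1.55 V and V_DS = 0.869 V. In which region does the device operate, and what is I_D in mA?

Triode; I_D = 3.61 mA

V_ov = V_GS − V_t = 1.55 − 0.504 = 1.05 V.
Since V_DS = 0.869 V < V_ov = 1.05 V, the device is in the triode region.
I_D = k_n [V_ov · V_DS − ½ V_DS²] = 6.8 × [1.05 × 0.869 − 0.5 × 0.869²] = 3.61 mA.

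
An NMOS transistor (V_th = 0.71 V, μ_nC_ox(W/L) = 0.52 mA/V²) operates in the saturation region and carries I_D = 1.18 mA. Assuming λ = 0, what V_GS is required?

In saturation I_D = ½ k_n (V_GS − V_th)², so V_GS − V_th = √(2 I_D / k_n) = √(2 × 1.18 / 0.52) = 2.13 V.
V_GS = 0.71 + 2.13 = 2.84 V.

V_GS = 2.84 V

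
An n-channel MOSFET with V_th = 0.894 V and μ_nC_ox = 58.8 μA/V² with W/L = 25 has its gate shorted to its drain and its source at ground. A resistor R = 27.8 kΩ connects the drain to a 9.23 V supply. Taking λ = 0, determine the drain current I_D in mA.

With gate tied to drain, V_GS = V_DS ≥ V_GS − V_th, so the device is in saturation.
k_n = μ_nC_ox · (W/L) = 1.47 mA/V².
KCL at the drain: ½ k_n (V_GS − V_th)² = (V_DD − V_GS)/R.
Let x = V_GS − 0.894. Then 20.4 x² + x − 8.336 = 0, giving x = 0.615 V (positive root), so V_GS = 1.51 V.
I_D = (V_DD − V_GS)/R = (9.23 − 1.51) / 27.8 = 0.278 mA.

I_D = 0.278 mA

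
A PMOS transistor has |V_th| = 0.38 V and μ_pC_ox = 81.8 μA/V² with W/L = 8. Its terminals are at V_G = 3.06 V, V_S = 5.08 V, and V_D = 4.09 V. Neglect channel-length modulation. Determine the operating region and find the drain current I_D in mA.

Triode; I_D = 0.742 mA

V_SG = V_S − V_G = 5.08 − 3.06 = 2.02 V; V_SD = V_S − V_D = 5.08 − 4.09 = 0.99 V.
k_p = μ_pC_ox · (W/L) = 0.6544 mA/V².
V_ov = V_SG − |V_th| = 2.02 − 0.38 = 1.64 V.
Since V_SD = 0.99 V < V_ov = 1.64 V, the device is in the triode region.
I_D = k_p [V_ov · V_SD − ½ V_SD²] = 0.6544 × [1.64 × 0.99 − 0.5 × 0.99²] = 0.742 mA.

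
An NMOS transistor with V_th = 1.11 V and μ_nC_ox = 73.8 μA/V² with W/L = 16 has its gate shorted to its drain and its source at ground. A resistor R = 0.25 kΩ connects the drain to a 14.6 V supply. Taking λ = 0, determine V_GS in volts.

With gate tied to drain, V_GS = V_DS ≥ V_GS − V_th, so the device is in saturation.
k_n = μ_nC_ox · (W/L) = 1.181 mA/V².
KCL at the drain: ½ k_n (V_GS − V_th)² = (V_DD − V_GS)/R.
Let x = V_GS − 1.11. Then 0.148 x² + x − 13.49 = 0, giving x = 6.76 V (positive root), so V_GS = 7.87 V.
I_D = (V_DD − V_GS)/R = (14.6 − 7.87) / 0.25 = 26.9 mA.

V_GS = 7.87 V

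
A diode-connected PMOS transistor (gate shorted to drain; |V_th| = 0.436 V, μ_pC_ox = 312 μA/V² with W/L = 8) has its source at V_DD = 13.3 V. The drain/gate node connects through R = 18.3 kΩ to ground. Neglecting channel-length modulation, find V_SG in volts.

With gate tied to drain, V_SG = V_SD ≥ V_SG − |V_th|, so the device is in saturation.
k_p = μ_pC_ox · (W/L) = 2.496 mA/V².
KCL at the drain: ½ k_p (V_SG − |V_th|)² = (V_DD − V_SG)/R.
Let x = V_SG − 0.436. Then 22.8 x² + x − 12.86 = 0, giving x = 0.729 V (positive root), so V_SG = 1.16 V.
I_D = (V_DD − V_SG)/R = (13.3 − 1.16) / 18.3 = 0.663 mA.

V_SG = 1.16 V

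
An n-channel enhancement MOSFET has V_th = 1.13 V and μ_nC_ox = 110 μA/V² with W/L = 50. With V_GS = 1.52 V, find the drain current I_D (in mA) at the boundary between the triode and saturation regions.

I_D = 0.418 mA

At the boundary V_DS = V_ov = V_GS − V_th = 1.52 − 1.13 = 0.39 V.
k_n = μ_nC_ox · (W/L) = 5.5 mA/V².
I_D = ½ k_n V_ov² = 0.5 × 5.5 × 0.39² = 0.418 mA.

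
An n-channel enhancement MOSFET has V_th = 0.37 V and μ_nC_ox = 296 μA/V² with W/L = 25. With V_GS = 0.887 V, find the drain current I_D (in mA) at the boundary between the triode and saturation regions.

I_D = 0.989 mA

At the boundary V_DS = V_ov = V_GS − V_th = 0.887 − 0.37 = 0.517 V.
k_n = μ_nC_ox · (W/L) = 7.4 mA/V².
I_D = ½ k_n V_ov² = 0.5 × 7.4 × 0.517² = 0.989 mA.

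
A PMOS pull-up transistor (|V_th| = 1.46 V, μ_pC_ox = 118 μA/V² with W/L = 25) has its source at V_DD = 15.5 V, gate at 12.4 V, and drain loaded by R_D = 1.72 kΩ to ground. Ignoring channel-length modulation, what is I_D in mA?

I_D = 3.97 mA

V_SG = V_DD − V_G = 15.5 − 12.4 = 3.1 V, so V_ov = 3.1 − 1.46 = 1.64 V.
k_p = μ_pC_ox · (W/L) = 2.95 mA/V².
Assume saturation: I_D = ½ k_p V_ov² = 0.5 × 2.95 × 1.64² = 3.97 mA, giving V_SD = V_DD − I_D R_D = 15.5 − 3.97 × 1.72 = 8.68 V.
V_SD = 8.68 V ≥ V_ov = 1.64 V, confirming saturation.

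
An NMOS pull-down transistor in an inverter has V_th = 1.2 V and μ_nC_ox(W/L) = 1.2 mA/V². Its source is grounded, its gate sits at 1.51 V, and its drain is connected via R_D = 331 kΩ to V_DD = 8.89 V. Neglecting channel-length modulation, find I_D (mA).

I_D = 0.0266 mA

V_GS = V_G = 1.51 V, so V_ov = 1.51 − 1.2 = 0.31 V.
Assume saturation: I_D = ½ k_n V_ov² = 0.5 × 1.2 × 0.31² = 0.0577 mA, giving V_DS = V_DD − I_D R_D = 8.89 − 0.0577 × 331 = -10.2 V.
But -10.2 V < V_ov = 0.31 V, so the device is actually in triode.
In triode I_D = k_n[V_ov V_DS − ½ V_DS²] and I_D = (V_DD − V_DS)/R_D. Equating: 199 V_DS² − 124.1 V_DS + 8.89 = 0, giving V_DS = 0.0825 V (the root below V_ov).
I_D = (8.89 − 0.0825) / 331 = 0.0266 mA.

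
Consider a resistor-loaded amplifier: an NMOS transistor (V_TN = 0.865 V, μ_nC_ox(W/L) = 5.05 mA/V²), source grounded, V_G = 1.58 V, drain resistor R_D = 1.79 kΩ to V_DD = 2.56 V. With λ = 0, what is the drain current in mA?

V_GS = V_G = 1.58 V, so V_ov = 1.58 − 0.865 = 0.715 V.
Assume saturation: I_D = ½ k_n V_ov² = 0.5 × 5.05 × 0.715² = 1.29 mA, giving V_DS = V_DD − I_D R_D = 2.56 − 1.29 × 1.79 = 0.249 V.
But 0.249 V < V_ov = 0.715 V, so the device is actually in triode.
In triode I_D = k_n[V_ov V_DS − ½ V_DS²] and I_D = (V_DD − V_DS)/R_D. Equating: 4.52 V_DS² − 7.463 V_DS + 2.56 = 0, giving V_DS = 0.486 V (the root below V_ov).
I_D = (2.56 − 0.486) / 1.79 = 1.16 mA.

I_D = 1.16 mA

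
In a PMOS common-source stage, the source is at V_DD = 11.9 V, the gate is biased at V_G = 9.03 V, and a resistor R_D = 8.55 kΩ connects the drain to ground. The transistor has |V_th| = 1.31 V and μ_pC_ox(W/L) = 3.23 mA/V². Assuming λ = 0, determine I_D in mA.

I_D = 1.36 mA

V_SG = V_DD − V_G = 11.9 − 9.03 = 2.87 V, so V_ov = 2.87 − 1.31 = 1.56 V.
Assume saturation: I_D = ½ k_p V_ov² = 0.5 × 3.23 × 1.56² = 3.93 mA, giving V_SD = V_DD − I_D R_D = 11.9 − 3.93 × 8.55 = -21.7 V.
But -21.7 V < V_ov = 1.56 V, so the device is actually in triode.
In triode I_D = k_p[V_ov V_SD − ½ V_SD²] and I_D = (V_DD − V_SD)/R_D. Equating: 13.8 V_SD² − 44.08 V_SD + 11.9 = 0, giving V_SD = 0.298 V (the root below V_ov).
I_D = (11.9 − 0.298) / 8.55 = 1.36 mA.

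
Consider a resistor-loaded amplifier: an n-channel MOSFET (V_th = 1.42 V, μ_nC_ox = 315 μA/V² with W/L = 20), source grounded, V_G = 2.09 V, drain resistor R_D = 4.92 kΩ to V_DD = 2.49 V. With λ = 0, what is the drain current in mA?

V_GS = V_G = 2.09 V, so V_ov = 2.09 − 1.42 = 0.67 V.
k_n = μ_nC_ox · (W/L) = 6.3 mA/V².
Assume saturation: I_D = ½ k_n V_ov² = 0.5 × 6.3 × 0.67² = 1.41 mA, giving V_DS = V_DD − I_D R_D = 2.49 − 1.41 × 4.92 = -4.47 V.
But -4.47 V < V_ov = 0.67 V, so the device is actually in triode.
In triode I_D = k_n[V_ov V_DS − ½ V_DS²] and I_D = (V_DD − V_DS)/R_D. Equating: 15.5 V_DS² − 21.77 V_DS + 2.49 = 0, giving V_DS = 0.126 V (the root below V_ov).
I_D = (2.49 − 0.126) / 4.92 = 0.481 mA.

I_D = 0.481 mA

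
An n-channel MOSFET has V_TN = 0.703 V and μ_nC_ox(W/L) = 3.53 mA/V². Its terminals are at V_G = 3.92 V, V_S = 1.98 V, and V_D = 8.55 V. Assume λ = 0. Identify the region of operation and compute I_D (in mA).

Saturation; I_D = 2.70 mA

V_GS = V_G − V_S = 3.92 − 1.98 = 1.94 V; V_DS = V_D − V_S = 8.55 − 1.98 = 6.57 V.
V_ov = V_GS − V_TN = 1.94 − 0.703 = 1.24 V.
Since V_DS = 6.57 V ≥ V_ov = 1.24 V, the device is in saturation.
I_D = ½ k_n V_ov² = 0.5 × 3.53 × 1.24² = 2.7 mA.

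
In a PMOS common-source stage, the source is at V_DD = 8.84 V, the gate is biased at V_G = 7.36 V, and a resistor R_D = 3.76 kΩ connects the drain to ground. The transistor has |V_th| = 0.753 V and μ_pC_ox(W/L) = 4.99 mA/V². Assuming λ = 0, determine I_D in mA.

I_D = 1.32 mA

V_SG = V_DD − V_G = 8.84 − 7.36 = 1.48 V, so V_ov = 1.48 − 0.753 = 0.727 V.
Assume saturation: I_D = ½ k_p V_ov² = 0.5 × 4.99 × 0.727² = 1.32 mA, giving V_SD = V_DD − I_D R_D = 8.84 − 1.32 × 3.76 = 3.88 V.
V_SD = 3.88 V ≥ V_ov = 0.727 V, confirming saturation.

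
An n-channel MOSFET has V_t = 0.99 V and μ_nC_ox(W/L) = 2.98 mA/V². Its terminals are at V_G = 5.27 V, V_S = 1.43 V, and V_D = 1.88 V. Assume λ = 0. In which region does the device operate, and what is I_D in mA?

V_GS = V_G − V_S = 5.27 − 1.43 = 3.84 V; V_DS = V_D − V_S = 1.88 − 1.43 = 0.45 V.
V_ov = V_GS − V_t = 3.84 − 0.99 = 2.85 V.
Since V_DS = 0.45 V < V_ov = 2.85 V, the device is in the triode region.
I_D = k_n [V_ov · V_DS − ½ V_DS²] = 2.98 × [2.85 × 0.45 − 0.5 × 0.45²] = 3.52 mA.

Triode; I_D = 3.52 mA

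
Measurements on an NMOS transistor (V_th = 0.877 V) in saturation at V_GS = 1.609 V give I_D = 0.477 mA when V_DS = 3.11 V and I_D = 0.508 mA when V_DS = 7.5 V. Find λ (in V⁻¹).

λ = 0.0155 V⁻¹

With V_GS fixed, I_D ∝ (1 + λ V_DS) in saturation, so I_D2/I_D1 = (1 + λ V_DS2)/(1 + λ V_DS1).
0.508/0.477 = 1.065 = (1 + 7.5 λ)/(1 + 3.11 λ).
Solving: λ (I_D1 V_DS2 − I_D2 V_DS1) = I_D2 − I_D1, so λ = (0.508 − 0.477) / (0.477 × 7.5 − 0.508 × 3.11) = 0.031 / 2 = 0.0155 V⁻¹.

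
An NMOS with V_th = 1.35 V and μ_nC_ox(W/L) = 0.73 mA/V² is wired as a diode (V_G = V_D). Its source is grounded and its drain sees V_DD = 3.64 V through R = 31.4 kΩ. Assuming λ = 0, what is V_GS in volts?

With gate tied to drain, V_GS = V_DS ≥ V_GS − V_th, so the device is in saturation.
KCL at the drain: ½ k_n (V_GS − V_th)² = (V_DD − V_GS)/R.
Let x = V_GS − 1.35. Then 11.5 x² + x − 2.29 = 0, giving x = 0.405 V (positive root), so V_GS = 1.76 V.
I_D = (V_DD − V_GS)/R = (3.64 − 1.76) / 31.4 = 0.06 mA.

V_GS = 1.76 V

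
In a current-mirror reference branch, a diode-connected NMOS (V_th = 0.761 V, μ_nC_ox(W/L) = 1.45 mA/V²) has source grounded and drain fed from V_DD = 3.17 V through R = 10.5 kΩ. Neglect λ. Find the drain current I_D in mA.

I_D = 0.182 mA

With gate tied to drain, V_GS = V_DS ≥ V_GS − V_th, so the device is in saturation.
KCL at the drain: ½ k_n (V_GS − V_th)² = (V_DD − V_GS)/R.
Let x = V_GS − 0.761. Then 7.61 x² + x − 2.409 = 0, giving x = 0.501 V (positive root), so V_GS = 1.26 V.
I_D = (V_DD − V_GS)/R = (3.17 − 1.26) / 10.5 = 0.182 mA.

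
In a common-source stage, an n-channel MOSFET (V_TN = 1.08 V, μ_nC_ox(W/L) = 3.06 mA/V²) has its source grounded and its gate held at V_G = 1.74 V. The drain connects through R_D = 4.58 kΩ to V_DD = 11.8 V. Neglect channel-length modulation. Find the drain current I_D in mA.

I_D = 0.666 mA

V_GS = V_G = 1.74 V, so V_ov = 1.74 − 1.08 = 0.66 V.
Assume saturation: I_D = ½ k_n V_ov² = 0.5 × 3.06 × 0.66² = 0.666 mA, giving V_DS = V_DD − I_D R_D = 11.8 − 0.666 × 4.58 = 8.75 V.
V_DS = 8.75 V ≥ V_ov = 0.66 V, confirming saturation.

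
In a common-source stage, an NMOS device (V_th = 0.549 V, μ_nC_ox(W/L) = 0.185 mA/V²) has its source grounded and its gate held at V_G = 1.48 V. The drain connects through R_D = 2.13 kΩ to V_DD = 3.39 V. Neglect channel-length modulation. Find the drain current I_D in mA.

V_GS = V_G = 1.48 V, so V_ov = 1.48 − 0.549 = 0.931 V.
Assume saturation: I_D = ½ k_n V_ov² = 0.5 × 0.185 × 0.931² = 0.0802 mA, giving V_DS = V_DD − I_D R_D = 3.39 − 0.0802 × 2.13 = 3.22 V.
V_DS = 3.22 V ≥ V_ov = 0.931 V, confirming saturation.

I_D = 0.0802 mA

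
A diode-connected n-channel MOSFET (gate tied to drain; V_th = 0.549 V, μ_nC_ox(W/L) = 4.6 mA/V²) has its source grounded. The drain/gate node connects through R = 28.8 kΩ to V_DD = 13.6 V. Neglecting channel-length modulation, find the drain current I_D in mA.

I_D = 0.438 mA

With gate tied to drain, V_GS = V_DS ≥ V_GS − V_th, so the device is in saturation.
KCL at the drain: ½ k_n (V_GS − V_th)² = (V_DD − V_GS)/R.
Let x = V_GS − 0.549. Then 66.2 x² + x − 13.05 = 0, giving x = 0.436 V (positive root), so V_GS = 0.985 V.
I_D = (V_DD − V_GS)/R = (13.6 − 0.985) / 28.8 = 0.438 mA.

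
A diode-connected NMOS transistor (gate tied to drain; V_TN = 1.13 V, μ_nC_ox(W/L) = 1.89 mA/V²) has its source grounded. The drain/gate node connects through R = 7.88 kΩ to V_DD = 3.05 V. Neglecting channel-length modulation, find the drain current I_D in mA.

With gate tied to drain, V_GS = V_DS ≥ V_GS − V_TN, so the device is in saturation.
KCL at the drain: ½ k_n (V_GS − V_TN)² = (V_DD − V_GS)/R.
Let x = V_GS − 1.13. Then 7.45 x² + x − 1.92 = 0, giving x = 0.445 V (positive root), so V_GS = 1.58 V.
I_D = (V_DD − V_GS)/R = (3.05 − 1.58) / 7.88 = 0.187 mA.

I_D = 0.187 mA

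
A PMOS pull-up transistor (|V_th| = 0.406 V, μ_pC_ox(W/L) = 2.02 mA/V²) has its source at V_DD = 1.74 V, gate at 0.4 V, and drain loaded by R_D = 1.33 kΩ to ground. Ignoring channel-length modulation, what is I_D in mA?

V_SG = V_DD − V_G = 1.74 − 0.4 = 1.34 V, so V_ov = 1.34 − 0.406 = 0.934 V.
Assume saturation: I_D = ½ k_p V_ov² = 0.5 × 2.02 × 0.934² = 0.881 mA, giving V_SD = V_DD − I_D R_D = 1.74 − 0.881 × 1.33 = 0.568 V.
But 0.568 V < V_ov = 0.934 V, so the device is actually in triode.
In triode I_D = k_p[V_ov V_SD − ½ V_SD²] and I_D = (V_DD − V_SD)/R_D. Equating: 1.34 V_SD² − 3.509 V_SD + 1.74 = 0, giving V_SD = 0.665 V (the root below V_ov).
I_D = (1.74 − 0.665) / 1.33 = 0.808 mA.

I_D = 0.808 mA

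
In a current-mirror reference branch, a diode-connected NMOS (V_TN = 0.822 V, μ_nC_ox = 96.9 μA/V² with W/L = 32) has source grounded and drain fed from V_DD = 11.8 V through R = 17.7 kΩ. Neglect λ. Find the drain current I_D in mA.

I_D = 0.586 mA

With gate tied to drain, V_GS = V_DS ≥ V_GS − V_TN, so the device is in saturation.
k_n = μ_nC_ox · (W/L) = 3.101 mA/V².
KCL at the drain: ½ k_n (V_GS − V_TN)² = (V_DD − V_GS)/R.
Let x = V_GS − 0.822. Then 27.4 x² + x − 10.98 = 0, giving x = 0.615 V (positive root), so V_GS = 1.44 V.
I_D = (V_DD − V_GS)/R = (11.8 − 1.44) / 17.7 = 0.586 mA.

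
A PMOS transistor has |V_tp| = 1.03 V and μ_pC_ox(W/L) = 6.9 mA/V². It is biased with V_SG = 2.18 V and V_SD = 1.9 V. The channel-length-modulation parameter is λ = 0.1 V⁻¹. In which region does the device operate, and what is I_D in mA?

V_ov = V_SG − |V_tp| = 2.18 − 1.03 = 1.15 V.
Since V_SD = 1.9 V ≥ V_ov = 1.15 V, the device is in saturation.
I_D = ½ k_p V_ov² (1 + λ V_SD) = 0.5 × 6.9 × 1.15² × (1 + 0.1 × 1.9) = 5.43 mA.

Saturation; I_D = 5.43 mA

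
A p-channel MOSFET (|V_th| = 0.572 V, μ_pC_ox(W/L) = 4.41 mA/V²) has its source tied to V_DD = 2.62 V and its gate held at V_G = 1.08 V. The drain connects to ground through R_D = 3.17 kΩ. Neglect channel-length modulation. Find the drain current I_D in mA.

V_SG = V_DD − V_G = 2.62 − 1.08 = 1.54 V, so V_ov = 1.54 − 0.572 = 0.968 V.
Assume saturation: I_D = ½ k_p V_ov² = 0.5 × 4.41 × 0.968² = 2.07 mA, giving V_SD = V_DD − I_D R_D = 2.62 − 2.07 × 3.17 = -3.93 V.
But -3.93 V < V_ov = 0.968 V, so the device is actually in triode.
In triode I_D = k_p[V_ov V_SD − ½ V_SD²] and I_D = (V_DD − V_SD)/R_D. Equating: 6.99 V_SD² − 14.53 V_SD + 2.62 = 0, giving V_SD = 0.199 V (the root below V_ov).
I_D = (2.62 − 0.199) / 3.17 = 0.764 mA.

I_D = 0.764 mA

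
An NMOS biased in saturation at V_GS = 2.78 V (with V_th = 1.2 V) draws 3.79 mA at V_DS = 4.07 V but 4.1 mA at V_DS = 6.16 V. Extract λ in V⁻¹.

λ = 0.0466 V⁻¹

With V_GS fixed, I_D ∝ (1 + λ V_DS) in saturation, so I_D2/I_D1 = (1 + λ V_DS2)/(1 + λ V_DS1).
4.1/3.79 = 1.082 = (1 + 6.16 λ)/(1 + 4.07 λ).
Solving: λ (I_D1 V_DS2 − I_D2 V_DS1) = I_D2 − I_D1, so λ = (4.1 − 3.79) / (3.79 × 6.16 − 4.1 × 4.07) = 0.31 / 6.66 = 0.0466 V⁻¹.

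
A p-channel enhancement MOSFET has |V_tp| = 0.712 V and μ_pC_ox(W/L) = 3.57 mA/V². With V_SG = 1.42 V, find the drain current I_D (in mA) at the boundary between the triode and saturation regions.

At the boundary V_SD = V_ov = V_SG − |V_tp| = 1.42 − 0.712 = 0.708 V.
I_D = ½ k_p V_ov² = 0.5 × 3.57 × 0.708² = 0.895 mA.

I_D = 0.895 mA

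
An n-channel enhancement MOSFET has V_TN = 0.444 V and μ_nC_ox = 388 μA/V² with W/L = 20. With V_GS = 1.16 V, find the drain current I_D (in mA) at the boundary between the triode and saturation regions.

I_D = 1.99 mA

At the boundary V_DS = V_ov = V_GS − V_TN = 1.16 − 0.444 = 0.716 V.
k_n = μ_nC_ox · (W/L) = 7.76 mA/V².
I_D = ½ k_n V_ov² = 0.5 × 7.76 × 0.716² = 1.99 mA.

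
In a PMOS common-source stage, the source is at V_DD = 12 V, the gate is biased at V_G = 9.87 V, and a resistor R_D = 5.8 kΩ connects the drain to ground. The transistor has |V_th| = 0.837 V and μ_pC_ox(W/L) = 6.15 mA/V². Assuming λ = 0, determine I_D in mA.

I_D = 2.02 mA

V_SG = V_DD − V_G = 12 − 9.87 = 2.13 V, so V_ov = 2.13 − 0.837 = 1.29 V.
Assume saturation: I_D = ½ k_p V_ov² = 0.5 × 6.15 × 1.29² = 5.14 mA, giving V_SD = V_DD − I_D R_D = 12 − 5.14 × 5.8 = -17.8 V.
But -17.8 V < V_ov = 1.29 V, so the device is actually in triode.
In triode I_D = k_p[V_ov V_SD − ½ V_SD²] and I_D = (V_DD − V_SD)/R_D. Equating: 17.8 V_SD² − 47.12 V_SD + 12 = 0, giving V_SD = 0.286 V (the root below V_ov).
I_D = (12 − 0.286) / 5.8 = 2.02 mA.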